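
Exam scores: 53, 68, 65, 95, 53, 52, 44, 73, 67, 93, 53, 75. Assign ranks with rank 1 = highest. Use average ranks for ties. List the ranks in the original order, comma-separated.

9, 5, 7, 1, 9, 11, 12, 4, 6, 2, 9, 3

Sorted (descending): 95, 93, 75, 73, 68, 67, 65, 53, 53, 53, 52, 44
The 3 values of 53 occupy positions 8–10 → average rank 9.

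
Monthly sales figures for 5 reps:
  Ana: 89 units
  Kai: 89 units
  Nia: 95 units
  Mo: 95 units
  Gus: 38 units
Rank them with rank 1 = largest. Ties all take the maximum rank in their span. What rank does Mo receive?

Sorted (descending): 95, 95, 89, 89, 38
The 2 values of 95 occupy positions 1–2 → each gets rank 2.
The 2 values of 89 occupy positions 3–4 → each gets rank 4.
Mo has value 95 units → rank 2.

2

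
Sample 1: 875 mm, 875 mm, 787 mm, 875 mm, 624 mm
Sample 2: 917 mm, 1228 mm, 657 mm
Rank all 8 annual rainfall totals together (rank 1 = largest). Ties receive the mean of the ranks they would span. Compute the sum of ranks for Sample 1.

26

Sorted (descending): 1228, 917, 875, 875, 875, 787, 657, 624
The 3 values of 875 occupy positions 3–5 → average rank 4.
Sample 1 values → pooled ranks: 875→4, 875→4, 787→6, 875→4, 624→8
Rank sum = 4 + 4 + 6 + 4 + 8 = 26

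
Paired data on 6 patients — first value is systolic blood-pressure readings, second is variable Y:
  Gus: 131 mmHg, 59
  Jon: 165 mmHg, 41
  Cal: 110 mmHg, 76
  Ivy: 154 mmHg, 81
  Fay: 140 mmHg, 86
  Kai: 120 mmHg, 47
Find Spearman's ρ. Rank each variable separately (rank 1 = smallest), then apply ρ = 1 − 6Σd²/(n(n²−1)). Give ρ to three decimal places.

-0.086

Ranks of variable 1: 3, 6, 1, 5, 4, 2
Ranks of variable 2: 3, 1, 4, 5, 6, 2
d = r₁ − r₂: 0, 5, -3, 0, -2, 0
d²: 0, 25, 9, 0, 4, 0; Σd² = 38
ρ = 1 − 6·38/(6·35) = 1 − 228/210 = -0.086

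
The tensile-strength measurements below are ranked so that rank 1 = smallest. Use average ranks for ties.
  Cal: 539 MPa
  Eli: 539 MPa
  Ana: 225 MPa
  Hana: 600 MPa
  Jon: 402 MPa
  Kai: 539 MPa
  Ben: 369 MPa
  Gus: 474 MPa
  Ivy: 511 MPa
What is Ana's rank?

1

Sorted (ascending): 225, 369, 402, 474, 511, 539, 539, 539, 600
The 3 values of 539 occupy positions 6–8 → average rank 7.
Ana has value 225 MPa → rank 1.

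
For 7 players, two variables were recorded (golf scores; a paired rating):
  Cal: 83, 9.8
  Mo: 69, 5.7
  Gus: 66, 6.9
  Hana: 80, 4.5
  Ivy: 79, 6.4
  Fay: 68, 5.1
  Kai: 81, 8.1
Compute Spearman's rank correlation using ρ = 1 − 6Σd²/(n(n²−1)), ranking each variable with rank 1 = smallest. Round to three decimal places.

Ranks of variable 1: 7, 3, 1, 5, 4, 2, 6
Ranks of variable 2: 7, 3, 5, 1, 4, 2, 6
d = r₁ − r₂: 0, 0, -4, 4, 0, 0, 0
d²: 0, 0, 16, 16, 0, 0, 0; Σd² = 32
ρ = 1 − 6·32/(7·48) = 1 − 192/336 = 0.429

0.429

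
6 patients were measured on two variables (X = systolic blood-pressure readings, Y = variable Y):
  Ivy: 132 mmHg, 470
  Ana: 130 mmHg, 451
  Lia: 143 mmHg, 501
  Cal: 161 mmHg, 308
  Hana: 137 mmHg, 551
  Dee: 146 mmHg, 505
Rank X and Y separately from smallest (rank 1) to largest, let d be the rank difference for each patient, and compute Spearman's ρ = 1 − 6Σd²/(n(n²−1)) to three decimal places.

Ranks of variable 1: 2, 1, 4, 6, 3, 5
Ranks of variable 2: 3, 2, 4, 1, 6, 5
d = r₁ − r₂: -1, -1, 0, 5, -3, 0
d²: 1, 1, 0, 25, 9, 0; Σd² = 36
ρ = 1 − 6·36/(6·35) = 1 − 216/210 = -0.029

-0.029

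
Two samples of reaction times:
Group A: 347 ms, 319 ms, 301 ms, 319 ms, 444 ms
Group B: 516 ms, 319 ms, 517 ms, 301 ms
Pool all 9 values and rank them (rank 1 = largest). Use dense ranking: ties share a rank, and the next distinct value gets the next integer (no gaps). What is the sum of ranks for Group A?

Sorted (descending): 517, 516, 444, 347, 319, 319, 319, 301, 301
The 3 values of 319 share dense rank 5.
The 2 values of 301 share dense rank 6.
Remaining distinct values take the next consecutive integers.
Group A values → pooled ranks: 347→4, 319→5, 301→6, 319→5, 444→3
Rank sum = 4 + 5 + 6 + 5 + 3 = 23

23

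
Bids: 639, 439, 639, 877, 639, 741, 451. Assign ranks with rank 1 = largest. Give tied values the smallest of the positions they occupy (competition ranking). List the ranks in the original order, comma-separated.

3, 7, 3, 1, 3, 2, 6

Sorted (descending): 877, 741, 639, 639, 639, 451, 439
The 3 values of 639 occupy positions 3–5 → each gets rank 3.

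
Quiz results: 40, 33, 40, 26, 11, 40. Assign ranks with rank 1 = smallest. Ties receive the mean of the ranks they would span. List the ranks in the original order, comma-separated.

Sorted (ascending): 11, 26, 33, 40, 40, 40
The 3 values of 40 occupy positions 4–6 → average rank 5.

5, 3, 5, 2, 1, 5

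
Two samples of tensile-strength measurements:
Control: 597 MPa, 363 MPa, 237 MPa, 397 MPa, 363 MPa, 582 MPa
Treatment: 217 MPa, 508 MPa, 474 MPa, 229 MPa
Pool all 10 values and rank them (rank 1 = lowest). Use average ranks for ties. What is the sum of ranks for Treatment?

18

Sorted (ascending): 217, 229, 237, 363, 363, 397, 474, 508, 582, 597
The 2 values of 363 occupy positions 4–5 → average rank (4+5)/2 = 4.5.
Treatment values → pooled ranks: 217→1, 508→8, 474→7, 229→2
Rank sum = 1 + 8 + 7 + 2 = 18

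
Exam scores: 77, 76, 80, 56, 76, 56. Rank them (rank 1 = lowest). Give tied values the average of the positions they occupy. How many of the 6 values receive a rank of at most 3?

Sorted (ascending): 56, 56, 76, 76, 77, 80
The 2 values of 56 occupy positions 1–2 → average rank (1+2)/2 = 1.5.
The 2 values of 76 occupy positions 3–4 → average rank (3+4)/2 = 3.5.
Ranks ≤ 3: {1.5, 1.5} → 2 values.

2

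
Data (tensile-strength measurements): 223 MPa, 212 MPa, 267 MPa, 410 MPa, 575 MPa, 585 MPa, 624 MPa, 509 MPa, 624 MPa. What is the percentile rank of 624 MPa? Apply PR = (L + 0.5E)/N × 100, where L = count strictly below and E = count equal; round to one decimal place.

N = 9.
Strictly below 624: 7. Equal to 624: 2.
PR = (7 + 0.5·2)/9 × 100 = 88.9

88.9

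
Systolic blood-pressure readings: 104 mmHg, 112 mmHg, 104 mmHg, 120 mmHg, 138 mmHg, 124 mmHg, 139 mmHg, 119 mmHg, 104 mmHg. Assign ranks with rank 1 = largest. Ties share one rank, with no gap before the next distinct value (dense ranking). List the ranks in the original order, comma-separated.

Sorted (descending): 139, 138, 124, 120, 119, 112, 104, 104, 104
The 3 values of 104 share dense rank 7.
Remaining distinct values take the next consecutive integers.

7, 6, 7, 4, 2, 3, 1, 5, 7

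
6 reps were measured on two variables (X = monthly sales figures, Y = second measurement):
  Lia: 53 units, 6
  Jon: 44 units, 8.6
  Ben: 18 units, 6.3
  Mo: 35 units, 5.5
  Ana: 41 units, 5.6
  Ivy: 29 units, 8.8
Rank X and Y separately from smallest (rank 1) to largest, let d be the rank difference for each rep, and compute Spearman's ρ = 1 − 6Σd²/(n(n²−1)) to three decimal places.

-0.200

Ranks of variable 1: 6, 5, 1, 3, 4, 2
Ranks of variable 2: 3, 5, 4, 1, 2, 6
d = r₁ − r₂: 3, 0, -3, 2, 2, -4
d²: 9, 0, 9, 4, 4, 16; Σd² = 42
ρ = 1 − 6·42/(6·35) = 1 − 252/210 = -0.200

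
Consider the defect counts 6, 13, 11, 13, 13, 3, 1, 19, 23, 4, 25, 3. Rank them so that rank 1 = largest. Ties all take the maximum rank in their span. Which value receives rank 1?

Sorted (descending): 25, 23, 19, 13, 13, 13, 11, 6, 4, 3, 3, 1
The 3 values of 13 occupy positions 4–6 → each gets rank 6.
The 2 values of 3 occupy positions 10–11 → each gets rank 11.
Rank 1 → value 25.

25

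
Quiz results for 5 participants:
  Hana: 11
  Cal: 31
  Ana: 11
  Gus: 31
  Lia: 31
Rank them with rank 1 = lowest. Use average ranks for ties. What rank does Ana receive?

Sorted (ascending): 11, 11, 31, 31, 31
The 2 values of 11 occupy positions 1–2 → average rank (1+2)/2 = 1.5.
The 3 values of 31 occupy positions 3–5 → average rank 4.
Ana has value 11 → rank 1.5.

1.5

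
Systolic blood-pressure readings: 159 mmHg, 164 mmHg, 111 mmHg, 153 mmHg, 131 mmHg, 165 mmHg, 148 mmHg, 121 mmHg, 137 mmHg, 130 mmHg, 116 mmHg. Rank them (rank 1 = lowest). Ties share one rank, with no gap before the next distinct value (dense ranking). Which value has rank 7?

Sorted (ascending): 111, 116, 121, 130, 131, 137, 148, 153, 159, 164, 165
No ties — each value takes its position as its rank.
Rank 7 → value 148.

148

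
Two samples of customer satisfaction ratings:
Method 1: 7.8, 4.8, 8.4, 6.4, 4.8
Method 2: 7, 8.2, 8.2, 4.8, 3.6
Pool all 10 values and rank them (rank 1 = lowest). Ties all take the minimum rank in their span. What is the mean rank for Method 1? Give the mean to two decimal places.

Sorted (ascending): 3.6, 4.8, 4.8, 4.8, 6.4, 7, 7.8, 8.2, 8.2, 8.4
The 3 values of 4.8 occupy positions 2–4 → each gets rank 2.
The 2 values of 8.2 occupy positions 8–9 → each gets rank 8.
Method 1 values → pooled ranks: 7.8→7, 4.8→2, 8.4→10, 6.4→5, 4.8→2
Mean rank = (7 + 2 + 10 + 5 + 2) / 5 = 5.20

5.20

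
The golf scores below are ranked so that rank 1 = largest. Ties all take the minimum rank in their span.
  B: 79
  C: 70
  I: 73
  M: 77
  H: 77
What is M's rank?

Sorted (descending): 79, 77, 77, 73, 70
The 2 values of 77 occupy positions 2–3 → each gets rank 2.
M has value 77 → rank 2.

2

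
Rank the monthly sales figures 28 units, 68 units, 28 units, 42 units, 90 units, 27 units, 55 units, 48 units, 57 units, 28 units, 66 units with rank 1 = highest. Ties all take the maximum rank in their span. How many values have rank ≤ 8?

7

Sorted (descending): 90, 68, 66, 57, 55, 48, 42, 28, 28, 28, 27
The 3 values of 28 occupy positions 8–10 → each gets rank 10.
Ranks ≤ 8: {1, 2, 3, 4, 5, 6, 7} → 7 values.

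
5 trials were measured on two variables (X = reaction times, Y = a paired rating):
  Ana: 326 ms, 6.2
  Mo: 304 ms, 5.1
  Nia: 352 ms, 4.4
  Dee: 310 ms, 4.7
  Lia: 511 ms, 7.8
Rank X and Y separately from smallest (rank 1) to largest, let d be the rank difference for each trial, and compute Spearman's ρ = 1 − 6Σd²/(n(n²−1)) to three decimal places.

0.300

Ranks of variable 1: 3, 1, 4, 2, 5
Ranks of variable 2: 4, 3, 1, 2, 5
d = r₁ − r₂: -1, -2, 3, 0, 0
d²: 1, 4, 9, 0, 0; Σd² = 14
ρ = 1 − 6·14/(5·24) = 1 − 84/120 = 0.300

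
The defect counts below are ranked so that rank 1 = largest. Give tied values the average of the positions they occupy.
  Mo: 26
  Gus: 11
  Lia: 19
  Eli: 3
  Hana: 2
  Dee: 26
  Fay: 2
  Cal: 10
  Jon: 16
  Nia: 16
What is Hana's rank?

9.5

Sorted (descending): 26, 26, 19, 16, 16, 11, 10, 3, 2, 2
The 2 values of 26 occupy positions 1–2 → average rank (1+2)/2 = 1.5.
The 2 values of 16 occupy positions 4–5 → average rank (4+5)/2 = 4.5.
The 2 values of 2 occupy positions 9–10 → average rank (9+10)/2 = 9.5.
Hana has value 2 → rank 9.5.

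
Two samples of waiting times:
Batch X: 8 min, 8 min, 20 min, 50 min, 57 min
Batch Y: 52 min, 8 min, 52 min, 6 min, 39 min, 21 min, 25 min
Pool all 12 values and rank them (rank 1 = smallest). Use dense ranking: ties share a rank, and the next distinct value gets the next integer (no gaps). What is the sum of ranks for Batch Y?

Sorted (ascending): 6, 8, 8, 8, 20, 21, 25, 39, 50, 52, 52, 57
The 3 values of 8 share dense rank 2.
The 2 values of 52 share dense rank 8.
Remaining distinct values take the next consecutive integers.
Batch Y values → pooled ranks: 52→8, 8→2, 52→8, 6→1, 39→6, 21→4, 25→5
Rank sum = 8 + 2 + 8 + 1 + 6 + 4 + 5 = 34

34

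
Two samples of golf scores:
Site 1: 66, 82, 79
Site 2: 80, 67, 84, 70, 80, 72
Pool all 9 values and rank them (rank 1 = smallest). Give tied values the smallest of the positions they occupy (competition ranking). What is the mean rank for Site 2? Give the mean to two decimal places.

5.00

Sorted (ascending): 66, 67, 70, 72, 79, 80, 80, 82, 84
The 2 values of 80 occupy positions 6–7 → each gets rank 6.
Site 2 values → pooled ranks: 80→6, 67→2, 84→9, 70→3, 80→6, 72→4
Mean rank = (6 + 2 + 9 + 3 + 6 + 4) / 6 = 5.00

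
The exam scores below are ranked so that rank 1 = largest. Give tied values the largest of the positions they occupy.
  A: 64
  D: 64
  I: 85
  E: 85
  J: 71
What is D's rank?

5

Sorted (descending): 85, 85, 71, 64, 64
The 2 values of 85 occupy positions 1–2 → each gets rank 2.
The 2 values of 64 occupy positions 4–5 → each gets rank 5.
D has value 64 → rank 5.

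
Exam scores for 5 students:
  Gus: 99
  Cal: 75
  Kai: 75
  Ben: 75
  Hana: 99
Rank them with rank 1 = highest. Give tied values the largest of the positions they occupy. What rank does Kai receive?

5

Sorted (descending): 99, 99, 75, 75, 75
The 2 values of 99 occupy positions 1–2 → each gets rank 2.
The 3 values of 75 occupy positions 3–5 → each gets rank 5.
Kai has value 75 → rank 5.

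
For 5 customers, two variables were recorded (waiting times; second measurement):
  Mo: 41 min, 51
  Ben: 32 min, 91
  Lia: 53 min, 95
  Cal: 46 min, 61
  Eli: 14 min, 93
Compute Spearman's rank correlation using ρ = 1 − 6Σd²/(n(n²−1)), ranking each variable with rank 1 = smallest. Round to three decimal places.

Ranks of variable 1: 3, 2, 5, 4, 1
Ranks of variable 2: 1, 3, 5, 2, 4
d = r₁ − r₂: 2, -1, 0, 2, -3
d²: 4, 1, 0, 4, 9; Σd² = 18
ρ = 1 − 6·18/(5·24) = 1 − 108/120 = 0.100

0.100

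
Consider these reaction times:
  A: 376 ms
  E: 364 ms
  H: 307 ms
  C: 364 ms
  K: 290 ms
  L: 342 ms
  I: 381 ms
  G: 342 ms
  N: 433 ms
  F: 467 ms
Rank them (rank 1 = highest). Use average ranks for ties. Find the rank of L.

7.5

Sorted (descending): 467, 433, 381, 376, 364, 364, 342, 342, 307, 290
The 2 values of 364 occupy positions 5–6 → average rank (5+6)/2 = 5.5.
The 2 values of 342 occupy positions 7–8 → average rank (7+8)/2 = 7.5.
L has value 342 ms → rank 7.5.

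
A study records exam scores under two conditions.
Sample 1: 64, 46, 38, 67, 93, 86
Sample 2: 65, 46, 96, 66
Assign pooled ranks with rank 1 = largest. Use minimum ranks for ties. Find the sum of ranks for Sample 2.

Sorted (descending): 96, 93, 86, 67, 66, 65, 64, 46, 46, 38
The 2 values of 46 occupy positions 8–9 → each gets rank 8.
Sample 2 values → pooled ranks: 65→6, 46→8, 96→1, 66→5
Rank sum = 6 + 8 + 1 + 5 = 20

20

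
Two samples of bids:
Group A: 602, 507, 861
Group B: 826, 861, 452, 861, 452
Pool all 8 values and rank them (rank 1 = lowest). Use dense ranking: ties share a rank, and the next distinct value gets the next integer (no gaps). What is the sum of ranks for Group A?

10

Sorted (ascending): 452, 452, 507, 602, 826, 861, 861, 861
The 2 values of 452 share dense rank 1.
The 3 values of 861 share dense rank 5.
Remaining distinct values take the next consecutive integers.
Group A values → pooled ranks: 602→3, 507→2, 861→5
Rank sum = 3 + 2 + 5 = 10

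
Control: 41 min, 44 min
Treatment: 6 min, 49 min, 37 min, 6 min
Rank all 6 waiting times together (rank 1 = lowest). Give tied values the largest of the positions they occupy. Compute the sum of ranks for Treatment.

Sorted (ascending): 6, 6, 37, 41, 44, 49
The 2 values of 6 occupy positions 1–2 → each gets rank 2.
Treatment values → pooled ranks: 6→2, 49→6, 37→3, 6→2
Rank sum = 2 + 6 + 3 + 2 = 13

13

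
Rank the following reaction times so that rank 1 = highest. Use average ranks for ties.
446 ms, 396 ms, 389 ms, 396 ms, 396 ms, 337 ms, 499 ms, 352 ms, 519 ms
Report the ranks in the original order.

3, 5, 7, 5, 5, 9, 2, 8, 1

Sorted (descending): 519, 499, 446, 396, 396, 396, 389, 352, 337
The 3 values of 396 occupy positions 4–6 → average rank 5.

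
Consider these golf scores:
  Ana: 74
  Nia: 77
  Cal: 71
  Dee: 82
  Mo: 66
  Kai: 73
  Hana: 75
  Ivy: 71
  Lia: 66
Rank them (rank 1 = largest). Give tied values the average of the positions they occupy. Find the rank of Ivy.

6.5

Sorted (descending): 82, 77, 75, 74, 73, 71, 71, 66, 66
The 2 values of 71 occupy positions 6–7 → average rank (6+7)/2 = 6.5.
The 2 values of 66 occupy positions 8–9 → average rank (8+9)/2 = 8.5.
Ivy has value 71 → rank 6.5.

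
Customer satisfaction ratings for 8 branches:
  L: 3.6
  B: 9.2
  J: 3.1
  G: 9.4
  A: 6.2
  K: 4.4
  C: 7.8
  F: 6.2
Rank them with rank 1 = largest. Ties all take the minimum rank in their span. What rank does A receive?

4

Sorted (descending): 9.4, 9.2, 7.8, 6.2, 6.2, 4.4, 3.6, 3.1
The 2 values of 6.2 occupy positions 4–5 → each gets rank 4.
A has value 6.2 → rank 4.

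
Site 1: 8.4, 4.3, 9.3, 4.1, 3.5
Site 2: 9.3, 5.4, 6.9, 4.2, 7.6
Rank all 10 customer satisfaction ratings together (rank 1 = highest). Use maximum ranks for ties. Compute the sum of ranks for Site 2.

Sorted (descending): 9.3, 9.3, 8.4, 7.6, 6.9, 5.4, 4.3, 4.2, 4.1, 3.5
The 2 values of 9.3 occupy positions 1–2 → each gets rank 2.
Site 2 values → pooled ranks: 9.3→2, 5.4→6, 6.9→5, 4.2→8, 7.6→4
Rank sum = 2 + 6 + 5 + 8 + 4 = 25

25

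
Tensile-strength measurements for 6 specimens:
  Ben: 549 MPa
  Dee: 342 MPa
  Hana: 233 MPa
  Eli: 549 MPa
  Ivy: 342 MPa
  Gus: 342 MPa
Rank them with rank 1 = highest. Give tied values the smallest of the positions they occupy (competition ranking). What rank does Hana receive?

Sorted (descending): 549, 549, 342, 342, 342, 233
The 2 values of 549 occupy positions 1–2 → each gets rank 1.
The 3 values of 342 occupy positions 3–5 → each gets rank 3.
Hana has value 233 MPa → rank 6.

6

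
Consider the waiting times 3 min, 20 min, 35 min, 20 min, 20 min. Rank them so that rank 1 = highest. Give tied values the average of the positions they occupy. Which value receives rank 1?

35

Sorted (descending): 35, 20, 20, 20, 3
The 3 values of 20 occupy positions 2–4 → average rank 3.
Rank 1 → value 35.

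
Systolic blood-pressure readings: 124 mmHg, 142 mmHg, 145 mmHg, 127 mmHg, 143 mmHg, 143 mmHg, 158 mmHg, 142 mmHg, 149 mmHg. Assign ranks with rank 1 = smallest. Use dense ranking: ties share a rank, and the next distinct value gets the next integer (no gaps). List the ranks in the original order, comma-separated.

1, 3, 5, 2, 4, 4, 7, 3, 6

Sorted (ascending): 124, 127, 142, 142, 143, 143, 145, 149, 158
The 2 values of 142 share dense rank 3.
The 2 values of 143 share dense rank 4.
Remaining distinct values take the next consecutive integers.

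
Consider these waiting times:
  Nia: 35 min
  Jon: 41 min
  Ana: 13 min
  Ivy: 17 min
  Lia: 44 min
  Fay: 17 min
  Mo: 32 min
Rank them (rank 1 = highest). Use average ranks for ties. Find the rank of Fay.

5.5

Sorted (descending): 44, 41, 35, 32, 17, 17, 13
The 2 values of 17 occupy positions 5–6 → average rank (5+6)/2 = 5.5.
Fay has value 17 min → rank 5.5.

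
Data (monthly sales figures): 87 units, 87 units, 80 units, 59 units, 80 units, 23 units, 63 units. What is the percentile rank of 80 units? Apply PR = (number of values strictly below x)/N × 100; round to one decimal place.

42.9

N = 7.
Strictly below 80: 3. Equal to 80: 2.
PR = 3/7 × 100 = 42.9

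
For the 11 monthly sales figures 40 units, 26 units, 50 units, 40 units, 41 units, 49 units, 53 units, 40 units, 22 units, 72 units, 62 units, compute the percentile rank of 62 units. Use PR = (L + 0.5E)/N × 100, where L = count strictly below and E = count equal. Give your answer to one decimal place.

86.4

N = 11.
Strictly below 62: 9. Equal to 62: 1.
PR = (9 + 0.5·1)/11 × 100 = 86.4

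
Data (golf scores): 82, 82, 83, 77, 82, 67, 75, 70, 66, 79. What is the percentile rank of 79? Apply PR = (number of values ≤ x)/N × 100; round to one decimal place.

60.0

N = 10.
Strictly below 79: 5. Equal to 79: 1.
PR = 6/10 × 100 = 60.0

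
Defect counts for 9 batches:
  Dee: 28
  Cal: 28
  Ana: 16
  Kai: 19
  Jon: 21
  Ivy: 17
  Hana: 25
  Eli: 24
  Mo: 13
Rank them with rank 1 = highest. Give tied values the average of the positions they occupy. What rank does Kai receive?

Sorted (descending): 28, 28, 25, 24, 21, 19, 17, 16, 13
The 2 values of 28 occupy positions 1–2 → average rank (1+2)/2 = 1.5.
Kai has value 19 → rank 6.

6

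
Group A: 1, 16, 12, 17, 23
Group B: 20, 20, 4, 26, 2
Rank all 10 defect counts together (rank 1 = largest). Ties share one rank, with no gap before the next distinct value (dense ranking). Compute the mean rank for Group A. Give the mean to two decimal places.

Sorted (descending): 26, 23, 20, 20, 17, 16, 12, 4, 2, 1
The 2 values of 20 share dense rank 3.
Remaining distinct values take the next consecutive integers.
Group A values → pooled ranks: 1→9, 16→5, 12→6, 17→4, 23→2
Mean rank = (9 + 5 + 6 + 4 + 2) / 5 = 5.20

5.20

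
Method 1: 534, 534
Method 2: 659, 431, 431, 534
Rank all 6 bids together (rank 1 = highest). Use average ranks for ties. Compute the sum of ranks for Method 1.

6

Sorted (descending): 659, 534, 534, 534, 431, 431
The 3 values of 534 occupy positions 2–4 → average rank 3.
The 2 values of 431 occupy positions 5–6 → average rank (5+6)/2 = 5.5.
Method 1 values → pooled ranks: 534→3, 534→3
Rank sum = 3 + 3 = 6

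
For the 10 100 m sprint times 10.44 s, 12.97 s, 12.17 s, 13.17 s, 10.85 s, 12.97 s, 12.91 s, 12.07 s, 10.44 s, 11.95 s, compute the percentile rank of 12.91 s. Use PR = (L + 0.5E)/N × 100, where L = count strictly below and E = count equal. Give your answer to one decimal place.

65.0

N = 10.
Strictly below 12.91: 6. Equal to 12.91: 1.
PR = (6 + 0.5·1)/10 × 100 = 65.0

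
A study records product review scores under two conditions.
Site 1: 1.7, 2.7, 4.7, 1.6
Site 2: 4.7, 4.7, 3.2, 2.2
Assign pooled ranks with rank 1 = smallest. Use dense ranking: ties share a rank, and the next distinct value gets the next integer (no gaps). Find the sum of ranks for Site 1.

Sorted (ascending): 1.6, 1.7, 2.2, 2.7, 3.2, 4.7, 4.7, 4.7
The 3 values of 4.7 share dense rank 6.
Remaining distinct values take the next consecutive integers.
Site 1 values → pooled ranks: 1.7→2, 2.7→4, 4.7→6, 1.6→1
Rank sum = 2 + 4 + 6 + 1 = 13

13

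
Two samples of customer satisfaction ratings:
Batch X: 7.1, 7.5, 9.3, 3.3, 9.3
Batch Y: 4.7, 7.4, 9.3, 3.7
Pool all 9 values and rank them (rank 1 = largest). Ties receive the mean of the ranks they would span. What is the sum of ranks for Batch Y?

Sorted (descending): 9.3, 9.3, 9.3, 7.5, 7.4, 7.1, 4.7, 3.7, 3.3
The 3 values of 9.3 occupy positions 1–3 → average rank 2.
Batch Y values → pooled ranks: 4.7→7, 7.4→5, 9.3→2, 3.7→8
Rank sum = 7 + 5 + 2 + 8 = 22

22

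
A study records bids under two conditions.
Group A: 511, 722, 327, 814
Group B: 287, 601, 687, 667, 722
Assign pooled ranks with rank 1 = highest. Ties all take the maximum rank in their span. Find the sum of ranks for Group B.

27

Sorted (descending): 814, 722, 722, 687, 667, 601, 511, 327, 287
The 2 values of 722 occupy positions 2–3 → each gets rank 3.
Group B values → pooled ranks: 287→9, 601→6, 687→4, 667→5, 722→3
Rank sum = 9 + 6 + 4 + 5 + 3 = 27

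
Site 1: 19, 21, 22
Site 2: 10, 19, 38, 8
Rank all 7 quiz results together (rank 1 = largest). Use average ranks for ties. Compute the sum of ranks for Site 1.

Sorted (descending): 38, 22, 21, 19, 19, 10, 8
The 2 values of 19 occupy positions 4–5 → average rank (4+5)/2 = 4.5.
Site 1 values → pooled ranks: 19→4.5, 21→3, 22→2
Rank sum = 4.5 + 3 + 2 = 9.5

9.5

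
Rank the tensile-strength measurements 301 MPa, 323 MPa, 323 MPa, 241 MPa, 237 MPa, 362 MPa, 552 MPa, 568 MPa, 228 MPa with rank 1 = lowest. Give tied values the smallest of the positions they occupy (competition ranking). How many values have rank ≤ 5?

Sorted (ascending): 228, 237, 241, 301, 323, 323, 362, 552, 568
The 2 values of 323 occupy positions 5–6 → each gets rank 5.
Ranks ≤ 5: {1, 2, 3, 4, 5, 5} → 6 values.

6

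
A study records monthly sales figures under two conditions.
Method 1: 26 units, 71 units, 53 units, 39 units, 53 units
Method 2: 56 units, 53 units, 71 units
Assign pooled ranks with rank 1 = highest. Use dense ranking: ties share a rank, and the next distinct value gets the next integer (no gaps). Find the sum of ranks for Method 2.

6

Sorted (descending): 71, 71, 56, 53, 53, 53, 39, 26
The 2 values of 71 share dense rank 1.
The 3 values of 53 share dense rank 3.
Remaining distinct values take the next consecutive integers.
Method 2 values → pooled ranks: 56→2, 53→3, 71→1
Rank sum = 2 + 3 + 1 = 6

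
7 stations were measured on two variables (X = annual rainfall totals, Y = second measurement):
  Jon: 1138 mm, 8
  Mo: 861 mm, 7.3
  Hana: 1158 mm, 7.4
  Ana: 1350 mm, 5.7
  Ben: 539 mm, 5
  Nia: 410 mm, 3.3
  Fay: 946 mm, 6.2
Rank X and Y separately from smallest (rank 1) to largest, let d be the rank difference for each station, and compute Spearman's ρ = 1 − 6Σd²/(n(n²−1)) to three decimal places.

Ranks of variable 1: 5, 3, 6, 7, 2, 1, 4
Ranks of variable 2: 7, 5, 6, 3, 2, 1, 4
d = r₁ − r₂: -2, -2, 0, 4, 0, 0, 0
d²: 4, 4, 0, 16, 0, 0, 0; Σd² = 24
ρ = 1 − 6·24/(7·48) = 1 − 144/336 = 0.571

0.571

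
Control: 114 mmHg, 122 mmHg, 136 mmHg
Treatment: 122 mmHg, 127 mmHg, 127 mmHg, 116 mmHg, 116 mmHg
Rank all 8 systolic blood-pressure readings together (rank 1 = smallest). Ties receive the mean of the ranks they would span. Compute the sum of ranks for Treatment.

Sorted (ascending): 114, 116, 116, 122, 122, 127, 127, 136
The 2 values of 116 occupy positions 2–3 → average rank (2+3)/2 = 2.5.
The 2 values of 122 occupy positions 4–5 → average rank (4+5)/2 = 4.5.
The 2 values of 127 occupy positions 6–7 → average rank (6+7)/2 = 6.5.
Treatment values → pooled ranks: 122→4.5, 127→6.5, 127→6.5, 116→2.5, 116→2.5
Rank sum = 4.5 + 6.5 + 6.5 + 2.5 + 2.5 = 22.5

22.5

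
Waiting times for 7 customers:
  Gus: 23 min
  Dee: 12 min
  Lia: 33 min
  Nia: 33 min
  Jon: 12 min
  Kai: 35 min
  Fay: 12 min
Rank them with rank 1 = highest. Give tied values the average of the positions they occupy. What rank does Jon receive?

Sorted (descending): 35, 33, 33, 23, 12, 12, 12
The 2 values of 33 occupy positions 2–3 → average rank (2+3)/2 = 2.5.
The 3 values of 12 occupy positions 5–7 → average rank 6.
Jon has value 12 min → rank 6.

6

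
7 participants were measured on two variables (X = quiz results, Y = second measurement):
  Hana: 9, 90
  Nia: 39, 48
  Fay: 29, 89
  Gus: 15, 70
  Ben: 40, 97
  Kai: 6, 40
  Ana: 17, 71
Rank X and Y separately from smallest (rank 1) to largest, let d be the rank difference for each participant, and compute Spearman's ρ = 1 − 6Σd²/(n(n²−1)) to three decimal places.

Ranks of variable 1: 2, 6, 5, 3, 7, 1, 4
Ranks of variable 2: 6, 2, 5, 3, 7, 1, 4
d = r₁ − r₂: -4, 4, 0, 0, 0, 0, 0
d²: 16, 16, 0, 0, 0, 0, 0; Σd² = 32
ρ = 1 − 6·32/(7·48) = 1 − 192/336 = 0.429

0.429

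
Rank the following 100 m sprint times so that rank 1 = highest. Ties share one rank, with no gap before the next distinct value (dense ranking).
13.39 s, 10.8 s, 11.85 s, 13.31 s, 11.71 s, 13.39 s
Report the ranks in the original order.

1, 5, 3, 2, 4, 1

Sorted (descending): 13.39, 13.39, 13.31, 11.85, 11.71, 10.8
The 2 values of 13.39 share dense rank 1.
Remaining distinct values take the next consecutive integers.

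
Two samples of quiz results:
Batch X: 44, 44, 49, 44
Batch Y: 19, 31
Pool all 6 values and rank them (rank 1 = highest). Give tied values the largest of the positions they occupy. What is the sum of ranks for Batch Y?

11

Sorted (descending): 49, 44, 44, 44, 31, 19
The 3 values of 44 occupy positions 2–4 → each gets rank 4.
Batch Y values → pooled ranks: 19→6, 31→5
Rank sum = 6 + 5 = 11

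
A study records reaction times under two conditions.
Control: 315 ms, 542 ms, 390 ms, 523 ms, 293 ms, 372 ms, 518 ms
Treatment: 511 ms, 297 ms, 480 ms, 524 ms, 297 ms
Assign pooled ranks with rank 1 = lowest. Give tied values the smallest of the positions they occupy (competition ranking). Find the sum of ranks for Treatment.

Sorted (ascending): 293, 297, 297, 315, 372, 390, 480, 511, 518, 523, 524, 542
The 2 values of 297 occupy positions 2–3 → each gets rank 2.
Treatment values → pooled ranks: 511→8, 297→2, 480→7, 524→11, 297→2
Rank sum = 8 + 2 + 7 + 11 + 2 = 30

30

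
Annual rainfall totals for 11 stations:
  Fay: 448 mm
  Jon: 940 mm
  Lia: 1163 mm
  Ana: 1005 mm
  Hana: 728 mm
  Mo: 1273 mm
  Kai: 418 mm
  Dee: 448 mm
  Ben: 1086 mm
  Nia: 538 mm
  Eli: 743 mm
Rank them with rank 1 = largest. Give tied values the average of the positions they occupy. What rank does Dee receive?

9.5

Sorted (descending): 1273, 1163, 1086, 1005, 940, 743, 728, 538, 448, 448, 418
The 2 values of 448 occupy positions 9–10 → average rank (9+10)/2 = 9.5.
Dee has value 448 mm → rank 9.5.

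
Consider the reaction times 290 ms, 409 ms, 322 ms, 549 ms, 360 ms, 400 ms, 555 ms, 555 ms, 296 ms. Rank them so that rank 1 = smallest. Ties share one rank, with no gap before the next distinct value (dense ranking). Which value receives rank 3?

322

Sorted (ascending): 290, 296, 322, 360, 400, 409, 549, 555, 555
The 2 values of 555 share dense rank 8.
Remaining distinct values take the next consecutive integers.
Rank 3 → value 322.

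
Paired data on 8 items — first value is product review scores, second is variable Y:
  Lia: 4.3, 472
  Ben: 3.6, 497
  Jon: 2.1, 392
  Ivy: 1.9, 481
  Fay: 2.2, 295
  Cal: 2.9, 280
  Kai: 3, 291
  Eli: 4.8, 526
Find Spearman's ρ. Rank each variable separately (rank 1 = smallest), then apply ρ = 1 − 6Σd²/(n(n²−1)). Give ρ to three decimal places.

Ranks of variable 1: 7, 6, 2, 1, 3, 4, 5, 8
Ranks of variable 2: 5, 7, 4, 6, 3, 1, 2, 8
d = r₁ − r₂: 2, -1, -2, -5, 0, 3, 3, 0
d²: 4, 1, 4, 25, 0, 9, 9, 0; Σd² = 52
ρ = 1 − 6·52/(8·63) = 1 − 312/504 = 0.381

0.381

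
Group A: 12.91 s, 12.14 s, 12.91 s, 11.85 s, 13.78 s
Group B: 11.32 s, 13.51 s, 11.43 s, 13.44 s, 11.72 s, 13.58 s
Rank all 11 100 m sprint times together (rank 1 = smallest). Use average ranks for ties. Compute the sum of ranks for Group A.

33

Sorted (ascending): 11.32, 11.43, 11.72, 11.85, 12.14, 12.91, 12.91, 13.44, 13.51, 13.58, 13.78
The 2 values of 12.91 occupy positions 6–7 → average rank (6+7)/2 = 6.5.
Group A values → pooled ranks: 12.91→6.5, 12.14→5, 12.91→6.5, 11.85→4, 13.78→11
Rank sum = 6.5 + 5 + 6.5 + 4 + 11 = 33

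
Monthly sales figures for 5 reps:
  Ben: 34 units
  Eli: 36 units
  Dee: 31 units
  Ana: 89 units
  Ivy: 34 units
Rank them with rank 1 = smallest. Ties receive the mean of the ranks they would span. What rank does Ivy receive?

Sorted (ascending): 31, 34, 34, 36, 89
The 2 values of 34 occupy positions 2–3 → average rank (2+3)/2 = 2.5.
Ivy has value 34 units → rank 2.5.

2.5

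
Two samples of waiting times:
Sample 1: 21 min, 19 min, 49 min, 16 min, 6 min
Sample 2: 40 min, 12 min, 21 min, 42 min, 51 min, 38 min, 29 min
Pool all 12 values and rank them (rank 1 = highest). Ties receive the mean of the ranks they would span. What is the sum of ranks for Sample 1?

Sorted (descending): 51, 49, 42, 40, 38, 29, 21, 21, 19, 16, 12, 6
The 2 values of 21 occupy positions 7–8 → average rank (7+8)/2 = 7.5.
Sample 1 values → pooled ranks: 21→7.5, 19→9, 49→2, 16→10, 6→12
Rank sum = 7.5 + 9 + 2 + 10 + 12 = 40.5

40.5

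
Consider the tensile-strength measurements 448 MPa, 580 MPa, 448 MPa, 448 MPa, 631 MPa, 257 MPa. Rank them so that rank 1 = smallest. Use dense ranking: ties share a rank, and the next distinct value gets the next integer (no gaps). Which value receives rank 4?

Sorted (ascending): 257, 448, 448, 448, 580, 631
The 3 values of 448 share dense rank 2.
Remaining distinct values take the next consecutive integers.
Rank 4 → value 631.

631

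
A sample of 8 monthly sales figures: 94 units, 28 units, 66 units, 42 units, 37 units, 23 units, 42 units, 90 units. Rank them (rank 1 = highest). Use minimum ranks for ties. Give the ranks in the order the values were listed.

1, 7, 3, 4, 6, 8, 4, 2

Sorted (descending): 94, 90, 66, 42, 42, 37, 28, 23
The 2 values of 42 occupy positions 4–5 → each gets rank 4.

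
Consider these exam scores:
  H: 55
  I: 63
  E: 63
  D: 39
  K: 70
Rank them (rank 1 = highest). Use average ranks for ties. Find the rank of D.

5

Sorted (descending): 70, 63, 63, 55, 39
The 2 values of 63 occupy positions 2–3 → average rank (2+3)/2 = 2.5.
D has value 39 → rank 5.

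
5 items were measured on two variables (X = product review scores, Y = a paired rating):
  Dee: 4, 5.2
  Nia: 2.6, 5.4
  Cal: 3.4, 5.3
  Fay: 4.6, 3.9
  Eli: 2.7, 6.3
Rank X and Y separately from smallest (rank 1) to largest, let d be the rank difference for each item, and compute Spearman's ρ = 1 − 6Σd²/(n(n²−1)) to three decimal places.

-0.900

Ranks of variable 1: 4, 1, 3, 5, 2
Ranks of variable 2: 2, 4, 3, 1, 5
d = r₁ − r₂: 2, -3, 0, 4, -3
d²: 4, 9, 0, 16, 9; Σd² = 38
ρ = 1 − 6·38/(5·24) = 1 − 228/120 = -0.900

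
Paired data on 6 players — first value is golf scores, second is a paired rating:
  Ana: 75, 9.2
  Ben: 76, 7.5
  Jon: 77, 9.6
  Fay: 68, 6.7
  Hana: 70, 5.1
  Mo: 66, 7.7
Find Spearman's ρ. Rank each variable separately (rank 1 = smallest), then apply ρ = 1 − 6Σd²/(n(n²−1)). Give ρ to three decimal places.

Ranks of variable 1: 4, 5, 6, 2, 3, 1
Ranks of variable 2: 5, 3, 6, 2, 1, 4
d = r₁ − r₂: -1, 2, 0, 0, 2, -3
d²: 1, 4, 0, 0, 4, 9; Σd² = 18
ρ = 1 − 6·18/(6·35) = 1 − 108/210 = 0.486

0.486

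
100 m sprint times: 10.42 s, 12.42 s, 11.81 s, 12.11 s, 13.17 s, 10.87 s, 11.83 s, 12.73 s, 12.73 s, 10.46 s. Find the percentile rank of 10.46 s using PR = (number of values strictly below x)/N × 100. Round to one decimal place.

N = 10.
Strictly below 10.46: 1. Equal to 10.46: 1.
PR = 1/10 × 100 = 10.0

10.0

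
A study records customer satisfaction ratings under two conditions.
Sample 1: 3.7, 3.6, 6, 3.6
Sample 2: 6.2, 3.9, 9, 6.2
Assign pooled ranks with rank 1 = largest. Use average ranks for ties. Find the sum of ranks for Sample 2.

11

Sorted (descending): 9, 6.2, 6.2, 6, 3.9, 3.7, 3.6, 3.6
The 2 values of 6.2 occupy positions 2–3 → average rank (2+3)/2 = 2.5.
The 2 values of 3.6 occupy positions 7–8 → average rank (7+8)/2 = 7.5.
Sample 2 values → pooled ranks: 6.2→2.5, 3.9→5, 9→1, 6.2→2.5
Rank sum = 2.5 + 5 + 1 + 2.5 = 11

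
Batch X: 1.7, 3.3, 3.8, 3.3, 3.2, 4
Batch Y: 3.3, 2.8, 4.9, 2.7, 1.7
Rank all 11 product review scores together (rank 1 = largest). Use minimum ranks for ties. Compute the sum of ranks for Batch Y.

32

Sorted (descending): 4.9, 4, 3.8, 3.3, 3.3, 3.3, 3.2, 2.8, 2.7, 1.7, 1.7
The 3 values of 3.3 occupy positions 4–6 → each gets rank 4.
The 2 values of 1.7 occupy positions 10–11 → each gets rank 10.
Batch Y values → pooled ranks: 3.3→4, 2.8→8, 4.9→1, 2.7→9, 1.7→10
Rank sum = 4 + 8 + 1 + 9 + 10 = 32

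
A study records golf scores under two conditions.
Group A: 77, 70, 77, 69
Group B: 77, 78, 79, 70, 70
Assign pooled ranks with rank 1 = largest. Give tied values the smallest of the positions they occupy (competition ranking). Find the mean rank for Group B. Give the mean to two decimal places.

3.60

Sorted (descending): 79, 78, 77, 77, 77, 70, 70, 70, 69
The 3 values of 77 occupy positions 3–5 → each gets rank 3.
The 3 values of 70 occupy positions 6–8 → each gets rank 6.
Group B values → pooled ranks: 77→3, 78→2, 79→1, 70→6, 70→6
Mean rank = (3 + 2 + 1 + 6 + 6) / 5 = 3.60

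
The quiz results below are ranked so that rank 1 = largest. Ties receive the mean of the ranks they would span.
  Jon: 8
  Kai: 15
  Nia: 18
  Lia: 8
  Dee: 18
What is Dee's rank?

1.5

Sorted (descending): 18, 18, 15, 8, 8
The 2 values of 18 occupy positions 1–2 → average rank (1+2)/2 = 1.5.
The 2 values of 8 occupy positions 4–5 → average rank (4+5)/2 = 4.5.
Dee has value 18 → rank 1.5.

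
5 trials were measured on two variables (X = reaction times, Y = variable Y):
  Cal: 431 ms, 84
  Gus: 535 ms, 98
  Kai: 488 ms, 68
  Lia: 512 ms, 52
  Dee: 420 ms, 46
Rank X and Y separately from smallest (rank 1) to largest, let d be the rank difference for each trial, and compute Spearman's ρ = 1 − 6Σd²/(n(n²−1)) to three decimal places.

Ranks of variable 1: 2, 5, 3, 4, 1
Ranks of variable 2: 4, 5, 3, 2, 1
d = r₁ − r₂: -2, 0, 0, 2, 0
d²: 4, 0, 0, 4, 0; Σd² = 8
ρ = 1 − 6·8/(5·24) = 1 − 48/120 = 0.600

0.600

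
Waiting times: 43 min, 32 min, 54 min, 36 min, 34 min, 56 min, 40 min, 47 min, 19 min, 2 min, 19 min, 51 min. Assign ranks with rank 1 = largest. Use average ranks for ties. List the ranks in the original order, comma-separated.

Sorted (descending): 56, 54, 51, 47, 43, 40, 36, 34, 32, 19, 19, 2
The 2 values of 19 occupy positions 10–11 → average rank (10+11)/2 = 10.5.

5, 9, 2, 7, 8, 1, 6, 4, 10.5, 12, 10.5, 3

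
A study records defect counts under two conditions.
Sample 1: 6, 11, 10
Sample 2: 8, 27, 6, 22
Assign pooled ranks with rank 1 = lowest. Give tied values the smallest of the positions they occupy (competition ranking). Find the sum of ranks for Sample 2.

Sorted (ascending): 6, 6, 8, 10, 11, 22, 27
The 2 values of 6 occupy positions 1–2 → each gets rank 1.
Sample 2 values → pooled ranks: 8→3, 27→7, 6→1, 22→6
Rank sum = 3 + 7 + 1 + 6 = 17

17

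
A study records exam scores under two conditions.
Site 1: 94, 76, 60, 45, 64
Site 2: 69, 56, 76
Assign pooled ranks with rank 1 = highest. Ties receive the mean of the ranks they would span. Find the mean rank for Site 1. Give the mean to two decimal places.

Sorted (descending): 94, 76, 76, 69, 64, 60, 56, 45
The 2 values of 76 occupy positions 2–3 → average rank (2+3)/2 = 2.5.
Site 1 values → pooled ranks: 94→1, 76→2.5, 60→6, 45→8, 64→5
Mean rank = (1 + 2.5 + 6 + 8 + 5) / 5 = 4.50

4.50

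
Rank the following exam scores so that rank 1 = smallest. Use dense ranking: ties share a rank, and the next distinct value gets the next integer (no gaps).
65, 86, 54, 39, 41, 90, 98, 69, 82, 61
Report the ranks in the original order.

5, 8, 3, 1, 2, 9, 10, 6, 7, 4

Sorted (ascending): 39, 41, 54, 61, 65, 69, 82, 86, 90, 98
No ties — each value takes its position as its rank.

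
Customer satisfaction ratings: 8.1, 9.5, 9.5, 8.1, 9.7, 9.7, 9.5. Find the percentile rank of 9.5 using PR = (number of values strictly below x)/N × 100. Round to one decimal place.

28.6

N = 7.
Strictly below 9.5: 2. Equal to 9.5: 3.
PR = 2/7 × 100 = 28.6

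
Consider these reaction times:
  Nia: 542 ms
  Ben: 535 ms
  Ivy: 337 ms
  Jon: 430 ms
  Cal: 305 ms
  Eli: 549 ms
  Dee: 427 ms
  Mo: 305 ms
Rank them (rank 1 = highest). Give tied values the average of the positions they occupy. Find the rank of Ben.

Sorted (descending): 549, 542, 535, 430, 427, 337, 305, 305
The 2 values of 305 occupy positions 7–8 → average rank (7+8)/2 = 7.5.
Ben has value 535 ms → rank 3.

3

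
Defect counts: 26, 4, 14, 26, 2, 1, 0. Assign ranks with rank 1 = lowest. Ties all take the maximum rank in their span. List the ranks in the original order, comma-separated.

Sorted (ascending): 0, 1, 2, 4, 14, 26, 26
The 2 values of 26 occupy positions 6–7 → each gets rank 7.

7, 4, 5, 7, 3, 2, 1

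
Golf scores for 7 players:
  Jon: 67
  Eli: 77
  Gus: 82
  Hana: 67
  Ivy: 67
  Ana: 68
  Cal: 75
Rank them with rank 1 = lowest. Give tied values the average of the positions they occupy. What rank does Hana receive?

Sorted (ascending): 67, 67, 67, 68, 75, 77, 82
The 3 values of 67 occupy positions 1–3 → average rank 2.
Hana has value 67 → rank 2.

2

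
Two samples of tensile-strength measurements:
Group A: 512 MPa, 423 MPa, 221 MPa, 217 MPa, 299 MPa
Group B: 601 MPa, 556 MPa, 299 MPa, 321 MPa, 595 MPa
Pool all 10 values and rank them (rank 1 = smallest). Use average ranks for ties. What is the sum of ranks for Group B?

Sorted (ascending): 217, 221, 299, 299, 321, 423, 512, 556, 595, 601
The 2 values of 299 occupy positions 3–4 → average rank (3+4)/2 = 3.5.
Group B values → pooled ranks: 601→10, 556→8, 299→3.5, 321→5, 595→9
Rank sum = 10 + 8 + 3.5 + 5 + 9 = 35.5

35.5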